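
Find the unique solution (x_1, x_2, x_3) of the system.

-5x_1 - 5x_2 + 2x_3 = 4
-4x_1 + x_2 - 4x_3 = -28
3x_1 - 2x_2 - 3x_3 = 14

(4, -4, 2)

Forward elimination on [A|b]:
R2 <- R2 - (4/5)*R1:  [      0       5   -28/5  -156/5 ]
R3 <- R3 - (-3/5)*R1:  [    0    -5  -9/5  82/5 ]
R3 <- R3 - (-1)*R2:  [     0      0  -37/5  -74/5 ]
Row echelon form:
[ -5  -5      2  |       4 ]
[  0   5  -28/5  |  -156/5 ]
[  0   0  -37/5  |   -74/5 ]
Back-substitution:
x_3 = (-74/5) / (-37/5) = 2
x_2 = (-156/5 - (-28/5)*(2)) / 5 = -4
x_1 = (4 - (-5)*(-4) - (2)*(2)) / -5 = 4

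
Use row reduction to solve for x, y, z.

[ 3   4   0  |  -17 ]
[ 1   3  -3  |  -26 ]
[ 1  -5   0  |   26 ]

(1, -5, 4)

Forward elimination on [A|b]:
R2 <- R2 - (1/3)*R1:  [     0    5/3     -3  -61/3 ]
R3 <- R3 - (1/3)*R1:  [     0  -19/3      0   95/3 ]
R3 <- R3 - (-19/5)*R2:  [      0       0   -57/5  -228/5 ]
Row echelon form:
[ 3    4      0  |     -17 ]
[ 0  5/3     -3  |   -61/3 ]
[ 0    0  -57/5  |  -228/5 ]
Back-substitution:
z = (-228/5) / (-57/5) = 4
y = (-61/3 - (-3)*(4)) / (5/3) = -5
x = (-17 - (4)*(-5)) / 3 = 1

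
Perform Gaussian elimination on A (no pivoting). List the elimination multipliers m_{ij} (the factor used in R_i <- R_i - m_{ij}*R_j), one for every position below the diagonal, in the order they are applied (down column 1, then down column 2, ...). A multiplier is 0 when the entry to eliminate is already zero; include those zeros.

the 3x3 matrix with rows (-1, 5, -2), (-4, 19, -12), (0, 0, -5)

multipliers: 4, 0, 0

Forward elimination:
R2 <- R2 - (4)*R1:  [  0  -1  -4 ]
R3: entry in column 1 is already 0 -> m_{31} = 0 (no row operation needed)
R3: entry in column 2 is already 0 -> m_{32} = 0 (no row operation needed)
Multipliers (in order of application): m_{21} = 4, m_{31} = 0, m_{32} = 0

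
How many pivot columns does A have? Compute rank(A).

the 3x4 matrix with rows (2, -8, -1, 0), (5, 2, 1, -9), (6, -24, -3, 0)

rank(A) = 2

Row reduction:
R2 <- R2 - (5/2)*R1:  [   0   22  7/2   -9 ]
R3 <- R3 - (3)*R1:  [ 0  0  0  0 ]
Row echelon form:
[ 2  -8   -1   0 ]
[ 0  22  7/2  -9 ]
[ 0   0    0   0 ]
Nonzero rows / pivot columns: 2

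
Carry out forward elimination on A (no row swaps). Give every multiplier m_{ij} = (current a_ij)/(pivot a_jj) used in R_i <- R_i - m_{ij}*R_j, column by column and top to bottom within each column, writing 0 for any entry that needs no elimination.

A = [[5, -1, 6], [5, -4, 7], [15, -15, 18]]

multipliers: 1, 3, 4

Forward elimination:
R2 <- R2 - (1)*R1:  [  0  -3   1 ]
R3 <- R3 - (3)*R1:  [   0  -12    0 ]
R3 <- R3 - (4)*R2:  [  0   0  -4 ]
Multipliers (in order of application): m_{21} = 1, m_{31} = 3, m_{32} = 4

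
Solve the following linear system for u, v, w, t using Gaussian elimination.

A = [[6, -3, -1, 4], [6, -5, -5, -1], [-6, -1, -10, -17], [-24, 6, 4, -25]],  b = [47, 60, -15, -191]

Forward elimination on [A|b]:
R2 <- R2 - (1)*R1:  [  0  -2  -4  -5  13 ]
R3 <- R3 - (-1)*R1:  [   0   -4  -11  -13   32 ]
R4 <- R4 - (-4)*R1:  [  0  -6   0  -9  -3 ]
R3 <- R3 - (2)*R2:  [  0   0  -3  -3   6 ]
R4 <- R4 - (3)*R2:  [   0    0   12    6  -42 ]
R4 <- R4 - (-4)*R3:  [   0    0    0   -6  -18 ]
Row echelon form:
[ 6  -3  -1   4  |   47 ]
[ 0  -2  -4  -5  |   13 ]
[ 0   0  -3  -3  |    6 ]
[ 0   0   0  -6  |  -18 ]
Back-substitution:
t = (-18) / -6 = 3
w = (6 - (-3)*(3)) / -3 = -5
v = (13 - (-4)*(-5) - (-5)*(3)) / -2 = -4
u = (47 - (-3)*(-4) - (-1)*(-5) - (4)*(3)) / 6 = 3

(3, -4, -5, 3)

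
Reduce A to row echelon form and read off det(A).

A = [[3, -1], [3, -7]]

det(A) = -18

Forward elimination:
R2 <- R2 - (1)*R1:  [  0  -6 ]
Upper-triangular form:
[ 3  -1 ]
[ 0  -6 ]
det(A) = (-1)^0 * (3) * (-6) = -18  (0 row swaps -> sign +1)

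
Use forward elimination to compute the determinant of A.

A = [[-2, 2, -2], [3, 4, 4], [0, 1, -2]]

det(A) = 30

Forward elimination:
R2 <- R2 - (-3/2)*R1:  [ 0  7  1 ]
R3 <- R3 - (1/7)*R2:  [     0      0  -15/7 ]
Upper-triangular form:
[ -2  2     -2 ]
[  0  7      1 ]
[  0  0  -15/7 ]
det(A) = (-1)^0 * (-2) * (7) * (-15/7) = 30  (0 row swaps -> sign +1)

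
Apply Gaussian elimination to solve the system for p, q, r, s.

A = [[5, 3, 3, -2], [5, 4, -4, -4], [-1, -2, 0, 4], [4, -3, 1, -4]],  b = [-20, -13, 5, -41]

(-5, 4, -1, 2)

Forward elimination on [A|b]:
R2 <- R2 - (1)*R1:  [  0   1  -7  -2   7 ]
R3 <- R3 - (-1/5)*R1:  [    0  -7/5   3/5  18/5     1 ]
R4 <- R4 - (4/5)*R1:  [     0  -27/5   -7/5  -12/5    -25 ]
R3 <- R3 - (-7/5)*R2:  [     0      0  -46/5    4/5   54/5 ]
R4 <- R4 - (-27/5)*R2:  [      0       0  -196/5   -66/5    64/5 ]
R4 <- R4 - (98/23)*R3:  [       0        0        0  -382/23  -764/23 ]
Row echelon form:
[ 5  3      3       -2  |      -20 ]
[ 0  1     -7       -2  |        7 ]
[ 0  0  -46/5      4/5  |     54/5 ]
[ 0  0      0  -382/23  |  -764/23 ]
Back-substitution:
s = (-764/23) / (-382/23) = 2
r = (54/5 - (4/5)*(2)) / (-46/5) = -1
q = (7 - (-7)*(-1) - (-2)*(2)) / 1 = 4
p = (-20 - (3)*(4) - (3)*(-1) - (-2)*(2)) / 5 = -5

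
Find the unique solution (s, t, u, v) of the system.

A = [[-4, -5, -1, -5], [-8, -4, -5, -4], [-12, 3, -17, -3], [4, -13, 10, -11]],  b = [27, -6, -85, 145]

(4, -5, 2, -4)

Forward elimination on [A|b]:
R2 <- R2 - (2)*R1:  [   0    6   -3    6  -60 ]
R3 <- R3 - (3)*R1:  [    0    18   -14    12  -166 ]
R4 <- R4 - (-1)*R1:  [   0  -18    9  -16  172 ]
R3 <- R3 - (3)*R2:  [  0   0  -5  -6  14 ]
R4 <- R4 - (-3)*R2:  [  0   0   0   2  -8 ]
Row echelon form:
[ -4  -5  -1  -5  |   27 ]
[  0   6  -3   6  |  -60 ]
[  0   0  -5  -6  |   14 ]
[  0   0   0   2  |   -8 ]
Back-substitution:
v = (-8) / 2 = -4
u = (14 - (-6)*(-4)) / -5 = 2
t = (-60 - (-3)*(2) - (6)*(-4)) / 6 = -5
s = (27 - (-5)*(-5) - (-1)*(2) - (-5)*(-4)) / -4 = 4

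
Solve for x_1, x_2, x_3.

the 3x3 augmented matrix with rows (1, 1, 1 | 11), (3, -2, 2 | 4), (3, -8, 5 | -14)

(2, 5, 4)

Forward elimination on [A|b]:
R2 <- R2 - (3)*R1:  [   0   -5   -1  -29 ]
R3 <- R3 - (3)*R1:  [   0  -11    2  -47 ]
R3 <- R3 - (11/5)*R2:  [    0     0  21/5  84/5 ]
Row echelon form:
[ 1   1     1  |    11 ]
[ 0  -5    -1  |   -29 ]
[ 0   0  21/5  |  84/5 ]
Back-substitution:
x_3 = (84/5) / (21/5) = 4
x_2 = (-29 - (-1)*(4)) / -5 = 5
x_1 = (11 - (1)*(5) - (1)*(4)) / 1 = 2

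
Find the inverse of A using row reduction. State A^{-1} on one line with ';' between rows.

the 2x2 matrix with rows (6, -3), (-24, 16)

Gauss-Jordan on [A | I]:
R1 <- (1/6)*R1:  [    1  -1/2  |   1/6     0 ]
R2 <- R2 - (-24)*R1:  [ 0  4  |  4  1 ]
R2 <- (1/4)*R2:  [   0    1  |    1  1/4 ]
R1 <- R1 - (-1/2)*R2:  [   1    0  |  2/3  1/8 ]
Right block of [I | A^{-1}] is the inverse:
[ 2/3  1/8 ]
[   1  1/4 ]

inverse = [2/3 1/8; 1 1/4]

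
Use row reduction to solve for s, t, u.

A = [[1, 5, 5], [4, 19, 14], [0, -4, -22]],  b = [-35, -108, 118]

Forward elimination on [A|b]:
R2 <- R2 - (4)*R1:  [  0  -1  -6  32 ]
R3 <- R3 - (4)*R2:  [   0    0    2  -10 ]
Row echelon form:
[ 1   5   5  |  -35 ]
[ 0  -1  -6  |   32 ]
[ 0   0   2  |  -10 ]
Back-substitution:
u = (-10) / 2 = -5
t = (32 - (-6)*(-5)) / -1 = -2
s = (-35 - (5)*(-2) - (5)*(-5)) / 1 = 0

(0, -2, -5)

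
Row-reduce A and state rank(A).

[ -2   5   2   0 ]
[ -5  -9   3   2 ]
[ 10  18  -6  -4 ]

rank(A) = 2

Row reduction:
R2 <- R2 - (5/2)*R1:  [     0  -43/2     -2      2 ]
R3 <- R3 - (-5)*R1:  [  0  43   4  -4 ]
R3 <- R3 - (-2)*R2:  [ 0  0  0  0 ]
Row echelon form:
[ -2      5   2  0 ]
[  0  -43/2  -2  2 ]
[  0      0   0  0 ]
Nonzero rows / pivot columns: 2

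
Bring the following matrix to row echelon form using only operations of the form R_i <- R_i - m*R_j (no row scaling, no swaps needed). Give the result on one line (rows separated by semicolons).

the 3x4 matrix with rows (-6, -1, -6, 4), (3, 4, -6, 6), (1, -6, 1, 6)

REF = [-6 -1 -6 4; 0 7/2 -9 8; 0 0 -111/7 436/21]

Forward elimination:
R2 <- R2 - (-1/2)*R1:  [   0  7/2   -9    8 ]
R3 <- R3 - (-1/6)*R1:  [     0  -37/6      0   20/3 ]
R3 <- R3 - (-37/21)*R2:  [      0       0  -111/7  436/21 ]
Row echelon form:
[ -6   -1      -6       4 ]
[  0  7/2      -9       8 ]
[  0    0  -111/7  436/21 ]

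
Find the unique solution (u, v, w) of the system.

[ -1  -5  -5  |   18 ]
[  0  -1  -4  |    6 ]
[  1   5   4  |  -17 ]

Forward elimination on [A|b]:
R3 <- R3 - (-1)*R1:  [  0   0  -1   1 ]
Row echelon form:
[ -1  -5  -5  |  18 ]
[  0  -1  -4  |   6 ]
[  0   0  -1  |   1 ]
Back-substitution:
w = (1) / -1 = -1
v = (6 - (-4)*(-1)) / -1 = -2
u = (18 - (-5)*(-2) - (-5)*(-1)) / -1 = -3

(-3, -2, -1)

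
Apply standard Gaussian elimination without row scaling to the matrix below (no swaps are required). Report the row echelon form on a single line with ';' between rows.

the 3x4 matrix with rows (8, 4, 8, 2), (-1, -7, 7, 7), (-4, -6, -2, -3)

Forward elimination:
R2 <- R2 - (-1/8)*R1:  [     0  -13/2      8   29/4 ]
R3 <- R3 - (-1/2)*R1:  [  0  -4   2  -2 ]
R3 <- R3 - (8/13)*R2:  [      0       0  -38/13  -84/13 ]
Row echelon form:
[ 8      4       8       2 ]
[ 0  -13/2       8    29/4 ]
[ 0      0  -38/13  -84/13 ]

REF = [8 4 8 2; 0 -13/2 8 29/4; 0 0 -38/13 -84/13]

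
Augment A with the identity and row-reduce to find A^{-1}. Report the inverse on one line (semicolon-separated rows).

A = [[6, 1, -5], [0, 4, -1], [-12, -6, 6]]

inverse = [-3/20 -1/5 -19/120; -1/10 1/5 -1/20; -2/5 -1/5 -1/5]

Gauss-Jordan on [A | I]:
R1 <- (1/6)*R1:  [    1   1/6  -5/6  |   1/6     0     0 ]
R3 <- R3 - (-12)*R1:  [  0  -4  -4  |   2   0   1 ]
R2 <- (1/4)*R2:  [    0     1  -1/4  |     0   1/4     0 ]
R1 <- R1 - (1/6)*R2:  [      1       0  -19/24  |     1/6   -1/24       0 ]
R3 <- R3 - (-4)*R2:  [  0   0  -5  |   2   1   1 ]
R3 <- (1/-5)*R3:  [    0     0     1  |  -2/5  -1/5  -1/5 ]
R1 <- R1 - (-19/24)*R3:  [       1        0        0  |    -3/20     -1/5  -19/120 ]
R2 <- R2 - (-1/4)*R3:  [     0      1      0  |  -1/10    1/5  -1/20 ]
Right block of [I | A^{-1}] is the inverse:
[ -3/20  -1/5  -19/120 ]
[ -1/10   1/5    -1/20 ]
[  -2/5  -1/5     -1/5 ]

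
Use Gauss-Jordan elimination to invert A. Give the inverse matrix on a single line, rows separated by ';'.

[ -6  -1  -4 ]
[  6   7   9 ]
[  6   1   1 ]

inverse = [-1/54 -1/36 19/108; 4/9 1/6 5/18; -1/3 0 -1/3]

Gauss-Jordan on [A | I]:
R1 <- (1/-6)*R1:  [    1   1/6   2/3  |  -1/6     0     0 ]
R2 <- R2 - (6)*R1:  [ 0  6  5  |  1  1  0 ]
R3 <- R3 - (6)*R1:  [  0   0  -3  |   1   0   1 ]
R2 <- (1/6)*R2:  [   0    1  5/6  |  1/6  1/6    0 ]
R1 <- R1 - (1/6)*R2:  [     1      0  19/36  |  -7/36  -1/36      0 ]
R3 <- (1/-3)*R3:  [    0     0     1  |  -1/3     0  -1/3 ]
R1 <- R1 - (19/36)*R3:  [      1       0       0  |   -1/54   -1/36  19/108 ]
R2 <- R2 - (5/6)*R3:  [    0     1     0  |   4/9   1/6  5/18 ]
Right block of [I | A^{-1}] is the inverse:
[ -1/54  -1/36  19/108 ]
[   4/9    1/6    5/18 ]
[  -1/3      0    -1/3 ]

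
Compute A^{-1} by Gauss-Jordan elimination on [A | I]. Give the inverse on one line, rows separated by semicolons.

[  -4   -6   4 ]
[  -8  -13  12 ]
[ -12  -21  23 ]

inverse = [47/4 -27/2 5; -10 11 -4; -3 3 -1]

Gauss-Jordan on [A | I]:
R1 <- (1/-4)*R1:  [    1   3/2    -1  |  -1/4     0     0 ]
R2 <- R2 - (-8)*R1:  [  0  -1   4  |  -2   1   0 ]
R3 <- R3 - (-12)*R1:  [  0  -3  11  |  -3   0   1 ]
R2 <- (1/-1)*R2:  [  0   1  -4  |   2  -1   0 ]
R1 <- R1 - (3/2)*R2:  [     1      0      5  |  -13/4    3/2      0 ]
R3 <- R3 - (-3)*R2:  [  0   0  -1  |   3  -3   1 ]
R3 <- (1/-1)*R3:  [  0   0   1  |  -3   3  -1 ]
R1 <- R1 - (5)*R3:  [     1      0      0  |   47/4  -27/2      5 ]
R2 <- R2 - (-4)*R3:  [   0    1    0  |  -10   11   -4 ]
Right block of [I | A^{-1}] is the inverse:
[ 47/4  -27/2   5 ]
[  -10     11  -4 ]
[   -3      3  -1 ]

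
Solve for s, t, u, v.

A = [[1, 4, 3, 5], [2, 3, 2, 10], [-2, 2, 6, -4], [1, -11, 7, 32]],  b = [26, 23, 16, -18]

Forward elimination on [A|b]:
R2 <- R2 - (2)*R1:  [   0   -5   -4    0  -29 ]
R3 <- R3 - (-2)*R1:  [  0  10  12   6  68 ]
R4 <- R4 - (1)*R1:  [   0  -15    4   27  -44 ]
R3 <- R3 - (-2)*R2:  [  0   0   4   6  10 ]
R4 <- R4 - (3)*R2:  [  0   0  16  27  43 ]
R4 <- R4 - (4)*R3:  [ 0  0  0  3  3 ]
Row echelon form:
[ 1   4   3  5  |   26 ]
[ 0  -5  -4  0  |  -29 ]
[ 0   0   4  6  |   10 ]
[ 0   0   0  3  |    3 ]
Back-substitution:
v = (3) / 3 = 1
u = (10 - (6)*(1)) / 4 = 1
t = (-29 - (-4)*(1)) / -5 = 5
s = (26 - (4)*(5) - (3)*(1) - (5)*(1)) / 1 = -2

(-2, 5, 1, 1)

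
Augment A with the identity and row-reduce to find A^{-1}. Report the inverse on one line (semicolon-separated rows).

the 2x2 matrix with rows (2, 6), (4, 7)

inverse = [-7/10 3/5; 2/5 -1/5]

Gauss-Jordan on [A | I]:
R1 <- (1/2)*R1:  [   1    3  |  1/2    0 ]
R2 <- R2 - (4)*R1:  [  0  -5  |  -2   1 ]
R2 <- (1/-5)*R2:  [    0     1  |   2/5  -1/5 ]
R1 <- R1 - (3)*R2:  [     1      0  |  -7/10    3/5 ]
Right block of [I | A^{-1}] is the inverse:
[ -7/10   3/5 ]
[   2/5  -1/5 ]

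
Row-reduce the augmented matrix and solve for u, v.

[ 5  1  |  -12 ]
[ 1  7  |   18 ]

(-3, 3)

Forward elimination on [A|b]:
R2 <- R2 - (1/5)*R1:  [     0   34/5  102/5 ]
Row echelon form:
[ 5     1  |    -12 ]
[ 0  34/5  |  102/5 ]
Back-substitution:
v = (102/5) / (34/5) = 3
u = (-12 - (1)*(3)) / 5 = -3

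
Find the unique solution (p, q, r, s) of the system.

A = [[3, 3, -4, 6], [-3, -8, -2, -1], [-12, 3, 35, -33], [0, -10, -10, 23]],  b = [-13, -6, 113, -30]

(2, -1, 4, 0)

Forward elimination on [A|b]:
R2 <- R2 - (-1)*R1:  [   0   -5   -6    5  -19 ]
R3 <- R3 - (-4)*R1:  [  0  15  19  -9  61 ]
R3 <- R3 - (-3)*R2:  [ 0  0  1  6  4 ]
R4 <- R4 - (2)*R2:  [  0   0   2  13   8 ]
R4 <- R4 - (2)*R3:  [ 0  0  0  1  0 ]
Row echelon form:
[ 3   3  -4  6  |  -13 ]
[ 0  -5  -6  5  |  -19 ]
[ 0   0   1  6  |    4 ]
[ 0   0   0  1  |    0 ]
Back-substitution:
s = (0) / 1 = 0
r = (4 - (6)*(0)) / 1 = 4
q = (-19 - (-6)*(4) - (5)*(0)) / -5 = -1
p = (-13 - (3)*(-1) - (-4)*(4) - (6)*(0)) / 3 = 2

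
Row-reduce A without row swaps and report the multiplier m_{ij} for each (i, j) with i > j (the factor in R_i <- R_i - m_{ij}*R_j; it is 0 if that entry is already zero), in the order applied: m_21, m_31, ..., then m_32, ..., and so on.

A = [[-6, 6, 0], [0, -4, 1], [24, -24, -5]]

Forward elimination:
R2: entry in column 1 is already 0 -> m_{21} = 0 (no row operation needed)
R3 <- R3 - (-4)*R1:  [  0   0  -5 ]
R3: entry in column 2 is already 0 -> m_{32} = 0 (no row operation needed)
Multipliers (in order of application): m_{21} = 0, m_{31} = -4, m_{32} = 0

multipliers: 0, -4, 0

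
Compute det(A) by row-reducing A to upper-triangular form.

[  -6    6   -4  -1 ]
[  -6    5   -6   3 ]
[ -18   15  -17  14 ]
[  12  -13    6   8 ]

Forward elimination:
R2 <- R2 - (1)*R1:  [  0  -1  -2   4 ]
R3 <- R3 - (3)*R1:  [  0  -3  -5  17 ]
R4 <- R4 - (-2)*R1:  [  0  -1  -2   6 ]
R3 <- R3 - (3)*R2:  [ 0  0  1  5 ]
R4 <- R4 - (1)*R2:  [ 0  0  0  2 ]
Upper-triangular form:
[ -6   6  -4  -1 ]
[  0  -1  -2   4 ]
[  0   0   1   5 ]
[  0   0   0   2 ]
det(A) = (-1)^0 * (-6) * (-1) * (1) * (2) = 12  (0 row swaps -> sign +1)

det(A) = 12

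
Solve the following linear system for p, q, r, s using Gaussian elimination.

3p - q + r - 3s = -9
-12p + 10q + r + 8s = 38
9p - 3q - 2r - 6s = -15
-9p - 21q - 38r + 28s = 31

Forward elimination on [A|b]:
R2 <- R2 - (-4)*R1:  [  0   6   5  -4   2 ]
R3 <- R3 - (3)*R1:  [  0   0  -5   3  12 ]
R4 <- R4 - (-3)*R1:  [   0  -24  -35   19    4 ]
R4 <- R4 - (-4)*R2:  [   0    0  -15    3   12 ]
R4 <- R4 - (3)*R3:  [   0    0    0   -6  -24 ]
Row echelon form:
[ 3  -1   1  -3  |   -9 ]
[ 0   6   5  -4  |    2 ]
[ 0   0  -5   3  |   12 ]
[ 0   0   0  -6  |  -24 ]
Back-substitution:
s = (-24) / -6 = 4
r = (12 - (3)*(4)) / -5 = 0
q = (2 - (5)*(0) - (-4)*(4)) / 6 = 3
p = (-9 - (-1)*(3) - (1)*(0) - (-3)*(4)) / 3 = 2

(2, 3, 0, 4)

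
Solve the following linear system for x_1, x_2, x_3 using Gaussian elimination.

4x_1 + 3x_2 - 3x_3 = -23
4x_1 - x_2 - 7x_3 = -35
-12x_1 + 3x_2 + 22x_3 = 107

Forward elimination on [A|b]:
R2 <- R2 - (1)*R1:  [   0   -4   -4  -12 ]
R3 <- R3 - (-3)*R1:  [  0  12  13  38 ]
R3 <- R3 - (-3)*R2:  [ 0  0  1  2 ]
Row echelon form:
[ 4   3  -3  |  -23 ]
[ 0  -4  -4  |  -12 ]
[ 0   0   1  |    2 ]
Back-substitution:
x_3 = (2) / 1 = 2
x_2 = (-12 - (-4)*(2)) / -4 = 1
x_1 = (-23 - (3)*(1) - (-3)*(2)) / 4 = -5

(-5, 1, 2)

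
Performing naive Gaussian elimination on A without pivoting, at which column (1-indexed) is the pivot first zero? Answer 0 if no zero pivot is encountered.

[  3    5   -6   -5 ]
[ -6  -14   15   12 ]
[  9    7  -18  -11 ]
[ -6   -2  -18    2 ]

first zero-pivot column = 0

Naive forward elimination:
R2 <- R2 - (-2)*R1:  [  0  -4   3   2 ]
R3 <- R3 - (3)*R1:  [  0  -8   0   4 ]
R4 <- R4 - (-2)*R1:  [   0    8  -30   -8 ]
R3 <- R3 - (2)*R2:  [  0   0  -6   0 ]
R4 <- R4 - (-2)*R2:  [   0    0  -24   -4 ]
R4 <- R4 - (4)*R3:  [  0   0   0  -4 ]
All pivots nonzero; naive elimination completes without hitting a zero pivot.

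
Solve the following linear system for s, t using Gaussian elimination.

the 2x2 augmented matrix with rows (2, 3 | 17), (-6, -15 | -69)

(4, 3)

Forward elimination on [A|b]:
R2 <- R2 - (-3)*R1:  [   0   -6  -18 ]
Row echelon form:
[ 2   3  |   17 ]
[ 0  -6  |  -18 ]
Back-substitution:
t = (-18) / -6 = 3
s = (17 - (3)*(3)) / 2 = 4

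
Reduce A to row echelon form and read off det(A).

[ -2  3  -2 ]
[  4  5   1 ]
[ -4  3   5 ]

Forward elimination:
R2 <- R2 - (-2)*R1:  [  0  11  -3 ]
R3 <- R3 - (2)*R1:  [  0  -3   9 ]
R3 <- R3 - (-3/11)*R2:  [     0      0  90/11 ]
Upper-triangular form:
[ -2   3     -2 ]
[  0  11     -3 ]
[  0   0  90/11 ]
det(A) = (-1)^0 * (-2) * (11) * (90/11) = -180  (0 row swaps -> sign +1)

det(A) = -180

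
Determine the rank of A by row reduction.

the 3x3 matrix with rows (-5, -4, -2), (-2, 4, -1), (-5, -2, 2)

Row reduction:
R2 <- R2 - (2/5)*R1:  [    0  28/5  -1/5 ]
R3 <- R3 - (1)*R1:  [ 0  2  4 ]
R3 <- R3 - (5/14)*R2:  [     0      0  57/14 ]
Row echelon form:
[ -5    -4     -2 ]
[  0  28/5   -1/5 ]
[  0     0  57/14 ]
Nonzero rows / pivot columns: 3

rank(A) = 3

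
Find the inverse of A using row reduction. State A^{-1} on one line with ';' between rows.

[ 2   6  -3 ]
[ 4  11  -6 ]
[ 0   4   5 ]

Gauss-Jordan on [A | I]:
R1 <- (1/2)*R1:  [    1     3  -3/2  |   1/2     0     0 ]
R2 <- R2 - (4)*R1:  [  0  -1   0  |  -2   1   0 ]
R2 <- (1/-1)*R2:  [  0   1   0  |   2  -1   0 ]
R1 <- R1 - (3)*R2:  [     1      0   -3/2  |  -11/2      3      0 ]
R3 <- R3 - (4)*R2:  [  0   0   5  |  -8   4   1 ]
R3 <- (1/5)*R3:  [    0     0     1  |  -8/5   4/5   1/5 ]
R1 <- R1 - (-3/2)*R3:  [      1       0       0  |  -79/10    21/5    3/10 ]
Right block of [I | A^{-1}] is the inverse:
[ -79/10  21/5  3/10 ]
[      2    -1     0 ]
[   -8/5   4/5   1/5 ]

inverse = [-79/10 21/5 3/10; 2 -1 0; -8/5 4/5 1/5]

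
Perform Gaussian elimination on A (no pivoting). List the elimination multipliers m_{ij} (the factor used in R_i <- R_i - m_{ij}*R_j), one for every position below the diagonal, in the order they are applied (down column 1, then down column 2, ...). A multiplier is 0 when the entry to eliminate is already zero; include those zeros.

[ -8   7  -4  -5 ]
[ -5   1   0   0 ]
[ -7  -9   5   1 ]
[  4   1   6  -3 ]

Forward elimination:
R2 <- R2 - (5/8)*R1:  [     0  -27/8    5/2   25/8 ]
R3 <- R3 - (7/8)*R1:  [      0  -121/8    17/2    43/8 ]
R4 <- R4 - (-1/2)*R1:  [     0    9/2      4  -11/2 ]
R3 <- R3 - (121/27)*R2:  [       0        0   -73/27  -233/27 ]
R4 <- R4 - (-4/3)*R2:  [    0     0  22/3  -4/3 ]
R4 <- R4 - (-198/73)*R3:  [        0         0         0  -1806/73 ]
Multipliers (in order of application): m_{21} = 5/8, m_{31} = 7/8, m_{41} = -1/2, m_{32} = 121/27, m_{42} = -4/3, m_{43} = -198/73

multipliers: 5/8, 7/8, -1/2, 121/27, -4/3, -198/73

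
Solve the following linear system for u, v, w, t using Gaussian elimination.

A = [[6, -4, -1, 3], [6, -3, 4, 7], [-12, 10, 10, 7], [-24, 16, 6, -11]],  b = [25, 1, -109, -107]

Forward elimination on [A|b]:
R2 <- R2 - (1)*R1:  [   0    1    5    4  -24 ]
R3 <- R3 - (-2)*R1:  [   0    2    8   13  -59 ]
R4 <- R4 - (-4)*R1:  [  0   0   2   1  -7 ]
R3 <- R3 - (2)*R2:  [   0    0   -2    5  -11 ]
R4 <- R4 - (-1)*R3:  [   0    0    0    6  -18 ]
Row echelon form:
[ 6  -4  -1  3  |   25 ]
[ 0   1   5  4  |  -24 ]
[ 0   0  -2  5  |  -11 ]
[ 0   0   0  6  |  -18 ]
Back-substitution:
t = (-18) / 6 = -3
w = (-11 - (5)*(-3)) / -2 = -2
v = (-24 - (5)*(-2) - (4)*(-3)) / 1 = -2
u = (25 - (-4)*(-2) - (-1)*(-2) - (3)*(-3)) / 6 = 4

(4, -2, -2, -3)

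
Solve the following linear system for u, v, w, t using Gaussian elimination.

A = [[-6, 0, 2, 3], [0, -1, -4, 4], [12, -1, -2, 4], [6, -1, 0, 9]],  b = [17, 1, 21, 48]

Forward elimination on [A|b]:
R3 <- R3 - (-2)*R1:  [  0  -1   2  10  55 ]
R4 <- R4 - (-1)*R1:  [  0  -1   2  12  65 ]
R3 <- R3 - (1)*R2:  [  0   0   6   6  54 ]
R4 <- R4 - (1)*R2:  [  0   0   6   8  64 ]
R4 <- R4 - (1)*R3:  [  0   0   0   2  10 ]
Row echelon form:
[ -6   0   2  3  |  17 ]
[  0  -1  -4  4  |   1 ]
[  0   0   6  6  |  54 ]
[  0   0   0  2  |  10 ]
Back-substitution:
t = (10) / 2 = 5
w = (54 - (6)*(5)) / 6 = 4
v = (1 - (-4)*(4) - (4)*(5)) / -1 = 3
u = (17 - (2)*(4) - (3)*(5)) / -6 = 1

(1, 3, 4, 5)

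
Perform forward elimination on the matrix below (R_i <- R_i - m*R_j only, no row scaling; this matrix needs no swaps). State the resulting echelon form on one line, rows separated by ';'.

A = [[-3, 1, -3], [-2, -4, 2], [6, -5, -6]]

REF = [-3 1 -3; 0 -14/3 4; 0 0 -102/7]

Forward elimination:
R2 <- R2 - (2/3)*R1:  [     0  -14/3      4 ]
R3 <- R3 - (-2)*R1:  [   0   -3  -12 ]
R3 <- R3 - (9/14)*R2:  [      0       0  -102/7 ]
Row echelon form:
[ -3      1      -3 ]
[  0  -14/3       4 ]
[  0      0  -102/7 ]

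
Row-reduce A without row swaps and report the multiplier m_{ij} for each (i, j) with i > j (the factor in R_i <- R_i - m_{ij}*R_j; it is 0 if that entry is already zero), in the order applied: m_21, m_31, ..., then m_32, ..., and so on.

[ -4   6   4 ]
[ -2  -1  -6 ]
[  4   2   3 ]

Forward elimination:
R2 <- R2 - (1/2)*R1:  [  0  -4  -8 ]
R3 <- R3 - (-1)*R1:  [ 0  8  7 ]
R3 <- R3 - (-2)*R2:  [  0   0  -9 ]
Multipliers (in order of application): m_{21} = 1/2, m_{31} = -1, m_{32} = -2

multipliers: 1/2, -1, -2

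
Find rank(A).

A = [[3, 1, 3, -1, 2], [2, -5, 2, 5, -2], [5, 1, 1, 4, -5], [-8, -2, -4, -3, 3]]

rank(A) = 3

Row reduction:
R2 <- R2 - (2/3)*R1:  [     0  -17/3      0   17/3  -10/3 ]
R3 <- R3 - (5/3)*R1:  [     0   -2/3     -4   17/3  -25/3 ]
R4 <- R4 - (-8/3)*R1:  [     0    2/3      4  -17/3   25/3 ]
R3 <- R3 - (2/17)*R2:  [       0        0       -4        5  -135/17 ]
R4 <- R4 - (-2/17)*R2:  [      0       0       4      -5  135/17 ]
R4 <- R4 - (-1)*R3:  [ 0  0  0  0  0 ]
Row echelon form:
[ 3      1   3    -1        2 ]
[ 0  -17/3   0  17/3    -10/3 ]
[ 0      0  -4     5  -135/17 ]
[ 0      0   0     0        0 ]
Nonzero rows / pivot columns: 3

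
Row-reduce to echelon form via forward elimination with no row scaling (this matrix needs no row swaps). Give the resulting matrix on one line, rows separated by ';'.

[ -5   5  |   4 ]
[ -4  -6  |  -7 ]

REF = [-5 5 4; 0 -10 -51/5]

Forward elimination:
R2 <- R2 - (4/5)*R1:  [     0    -10  -51/5 ]
Row echelon form:
[ -5    5  |      4 ]
[  0  -10  |  -51/5 ]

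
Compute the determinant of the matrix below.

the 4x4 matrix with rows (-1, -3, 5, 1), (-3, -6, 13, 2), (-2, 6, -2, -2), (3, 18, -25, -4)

Forward elimination:
R2 <- R2 - (3)*R1:  [  0   3  -2  -1 ]
R3 <- R3 - (2)*R1:  [   0   12  -12   -4 ]
R4 <- R4 - (-3)*R1:  [   0    9  -10   -1 ]
R3 <- R3 - (4)*R2:  [  0   0  -4   0 ]
R4 <- R4 - (3)*R2:  [  0   0  -4   2 ]
R4 <- R4 - (1)*R3:  [ 0  0  0  2 ]
Upper-triangular form:
[ -1  -3   5   1 ]
[  0   3  -2  -1 ]
[  0   0  -4   0 ]
[  0   0   0   2 ]
det(A) = (-1)^0 * (-1) * (3) * (-4) * (2) = 24  (0 row swaps -> sign +1)

det(A) = 24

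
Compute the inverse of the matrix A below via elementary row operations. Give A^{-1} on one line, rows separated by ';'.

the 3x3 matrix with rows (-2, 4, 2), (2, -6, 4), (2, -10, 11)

Gauss-Jordan on [A | I]:
R1 <- (1/-2)*R1:  [    1    -2    -1  |  -1/2     0     0 ]
R2 <- R2 - (2)*R1:  [  0  -2   6  |   1   1   0 ]
R3 <- R3 - (2)*R1:  [  0  -6  13  |   1   0   1 ]
R2 <- (1/-2)*R2:  [    0     1    -3  |  -1/2  -1/2     0 ]
R1 <- R1 - (-2)*R2:  [    1     0    -7  |  -3/2    -1     0 ]
R3 <- R3 - (-6)*R2:  [  0   0  -5  |  -2  -3   1 ]
R3 <- (1/-5)*R3:  [    0     0     1  |   2/5   3/5  -1/5 ]
R1 <- R1 - (-7)*R3:  [     1      0      0  |  13/10   16/5   -7/5 ]
R2 <- R2 - (-3)*R3:  [     0      1      0  |   7/10  13/10   -3/5 ]
Right block of [I | A^{-1}] is the inverse:
[ 13/10   16/5  -7/5 ]
[  7/10  13/10  -3/5 ]
[   2/5    3/5  -1/5 ]

inverse = [13/10 16/5 -7/5; 7/10 13/10 -3/5; 2/5 3/5 -1/5]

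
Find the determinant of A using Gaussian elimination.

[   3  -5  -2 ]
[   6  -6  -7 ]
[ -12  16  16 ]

Forward elimination:
R2 <- R2 - (2)*R1:  [  0   4  -3 ]
R3 <- R3 - (-4)*R1:  [  0  -4   8 ]
R3 <- R3 - (-1)*R2:  [ 0  0  5 ]
Upper-triangular form:
[ 3  -5  -2 ]
[ 0   4  -3 ]
[ 0   0   5 ]
det(A) = (-1)^0 * (3) * (4) * (5) = 60  (0 row swaps -> sign +1)

det(A) = 60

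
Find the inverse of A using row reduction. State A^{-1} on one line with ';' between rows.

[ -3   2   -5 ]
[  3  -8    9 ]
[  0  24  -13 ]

Gauss-Jordan on [A | I]:
R1 <- (1/-3)*R1:  [    1  -2/3   5/3  |  -1/3     0     0 ]
R2 <- R2 - (3)*R1:  [  0  -6   4  |   1   1   0 ]
R2 <- (1/-6)*R2:  [    0     1  -2/3  |  -1/6  -1/6     0 ]
R1 <- R1 - (-2/3)*R2:  [    1     0  11/9  |  -4/9  -1/9     0 ]
R3 <- R3 - (24)*R2:  [ 0  0  3  |  4  4  1 ]
R3 <- (1/3)*R3:  [   0    0    1  |  4/3  4/3  1/3 ]
R1 <- R1 - (11/9)*R3:  [      1       0       0  |  -56/27  -47/27  -11/27 ]
R2 <- R2 - (-2/3)*R3:  [     0      1      0  |  13/18  13/18    2/9 ]
Right block of [I | A^{-1}] is the inverse:
[ -56/27  -47/27  -11/27 ]
[  13/18   13/18     2/9 ]
[    4/3     4/3     1/3 ]

inverse = [-56/27 -47/27 -11/27; 13/18 13/18 2/9; 4/3 4/3 1/3]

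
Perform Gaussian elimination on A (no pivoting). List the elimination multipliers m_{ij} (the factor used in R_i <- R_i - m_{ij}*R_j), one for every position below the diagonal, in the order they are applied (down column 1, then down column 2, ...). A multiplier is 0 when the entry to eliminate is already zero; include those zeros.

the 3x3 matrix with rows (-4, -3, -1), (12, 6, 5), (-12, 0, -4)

Forward elimination:
R2 <- R2 - (-3)*R1:  [  0  -3   2 ]
R3 <- R3 - (3)*R1:  [  0   9  -1 ]
R3 <- R3 - (-3)*R2:  [ 0  0  5 ]
Multipliers (in order of application): m_{21} = -3, m_{31} = 3, m_{32} = -3

multipliers: -3, 3, -3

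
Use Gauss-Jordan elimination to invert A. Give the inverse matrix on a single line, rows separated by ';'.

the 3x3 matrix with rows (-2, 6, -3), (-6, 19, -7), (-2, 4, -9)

inverse = [-143/4 21/2 15/4; -10 3 1; 7/2 -1 -1/2]

Gauss-Jordan on [A | I]:
R1 <- (1/-2)*R1:  [    1    -3   3/2  |  -1/2     0     0 ]
R2 <- R2 - (-6)*R1:  [  0   1   2  |  -3   1   0 ]
R3 <- R3 - (-2)*R1:  [  0  -2  -6  |  -1   0   1 ]
R1 <- R1 - (-3)*R2:  [     1      0   15/2  |  -19/2      3      0 ]
R3 <- R3 - (-2)*R2:  [  0   0  -2  |  -7   2   1 ]
R3 <- (1/-2)*R3:  [    0     0     1  |   7/2    -1  -1/2 ]
R1 <- R1 - (15/2)*R3:  [      1       0       0  |  -143/4    21/2    15/4 ]
R2 <- R2 - (2)*R3:  [   0    1    0  |  -10    3    1 ]
Right block of [I | A^{-1}] is the inverse:
[ -143/4  21/2  15/4 ]
[    -10     3     1 ]
[    7/2    -1  -1/2 ]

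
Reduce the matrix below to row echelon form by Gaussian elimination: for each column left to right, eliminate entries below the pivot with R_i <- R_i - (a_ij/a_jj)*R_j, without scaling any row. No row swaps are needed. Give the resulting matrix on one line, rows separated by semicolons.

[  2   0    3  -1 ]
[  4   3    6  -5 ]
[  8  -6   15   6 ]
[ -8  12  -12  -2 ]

REF = [2 0 3 -1; 0 3 0 -3; 0 0 3 4; 0 0 0 6]

Forward elimination:
R2 <- R2 - (2)*R1:  [  0   3   0  -3 ]
R3 <- R3 - (4)*R1:  [  0  -6   3  10 ]
R4 <- R4 - (-4)*R1:  [  0  12   0  -6 ]
R3 <- R3 - (-2)*R2:  [ 0  0  3  4 ]
R4 <- R4 - (4)*R2:  [ 0  0  0  6 ]
Row echelon form:
[ 2  0  3  -1 ]
[ 0  3  0  -3 ]
[ 0  0  3   4 ]
[ 0  0  0   6 ]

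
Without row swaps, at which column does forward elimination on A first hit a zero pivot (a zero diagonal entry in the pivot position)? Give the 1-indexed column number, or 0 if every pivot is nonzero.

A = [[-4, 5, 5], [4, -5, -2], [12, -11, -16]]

first zero-pivot column = 2

Naive forward elimination:
R2 <- R2 - (-1)*R1:  [ 0  0  3 ]
R3 <- R3 - (-3)*R1:  [  0   4  -1 ]
Matrix at this point:
[ -4  5   5 ]
[  0  0   3 ]
[  0  4  -1 ]
Pivot entry (2,2) is zero but row 3 has 4 in column 2 -> naive elimination stops; a row interchange (e.g. R2 <-> R3) would be required here.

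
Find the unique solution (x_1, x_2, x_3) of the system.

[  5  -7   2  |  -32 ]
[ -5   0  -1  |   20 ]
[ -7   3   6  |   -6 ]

(-3, 1, -5)

Forward elimination on [A|b]:
R2 <- R2 - (-1)*R1:  [   0   -7    1  -12 ]
R3 <- R3 - (-7/5)*R1:  [      0   -34/5    44/5  -254/5 ]
R3 <- R3 - (34/35)*R2:  [      0       0  274/35  -274/7 ]
Row echelon form:
[ 5  -7       2  |     -32 ]
[ 0  -7       1  |     -12 ]
[ 0   0  274/35  |  -274/7 ]
Back-substitution:
x_3 = (-274/7) / (274/35) = -5
x_2 = (-12 - (1)*(-5)) / -7 = 1
x_1 = (-32 - (-7)*(1) - (2)*(-5)) / 5 = -3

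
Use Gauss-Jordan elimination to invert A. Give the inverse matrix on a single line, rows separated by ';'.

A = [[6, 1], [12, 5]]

Gauss-Jordan on [A | I]:
R1 <- (1/6)*R1:  [   1  1/6  |  1/6    0 ]
R2 <- R2 - (12)*R1:  [  0   3  |  -2   1 ]
R2 <- (1/3)*R2:  [    0     1  |  -2/3   1/3 ]
R1 <- R1 - (1/6)*R2:  [     1      0  |   5/18  -1/18 ]
Right block of [I | A^{-1}] is the inverse:
[ 5/18  -1/18 ]
[ -2/3    1/3 ]

inverse = [5/18 -1/18; -2/3 1/3]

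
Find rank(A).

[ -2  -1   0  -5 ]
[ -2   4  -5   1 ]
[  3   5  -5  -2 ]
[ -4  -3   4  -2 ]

rank(A) = 4

Row reduction:
R2 <- R2 - (1)*R1:  [  0   5  -5   6 ]
R3 <- R3 - (-3/2)*R1:  [     0    7/2     -5  -19/2 ]
R4 <- R4 - (2)*R1:  [  0  -1   4   8 ]
R3 <- R3 - (7/10)*R2:  [       0        0     -3/2  -137/10 ]
R4 <- R4 - (-1/5)*R2:  [    0     0     3  46/5 ]
R4 <- R4 - (-2)*R3:  [     0      0      0  -91/5 ]
Row echelon form:
[ -2  -1     0       -5 ]
[  0   5    -5        6 ]
[  0   0  -3/2  -137/10 ]
[  0   0     0    -91/5 ]
Nonzero rows / pivot columns: 4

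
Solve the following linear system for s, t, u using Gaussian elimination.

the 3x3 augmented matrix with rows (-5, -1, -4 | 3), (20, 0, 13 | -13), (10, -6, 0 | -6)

Forward elimination on [A|b]:
R2 <- R2 - (-4)*R1:  [  0  -4  -3  -1 ]
R3 <- R3 - (-2)*R1:  [  0  -8  -8   0 ]
R3 <- R3 - (2)*R2:  [  0   0  -2   2 ]
Row echelon form:
[ -5  -1  -4  |   3 ]
[  0  -4  -3  |  -1 ]
[  0   0  -2  |   2 ]
Back-substitution:
u = (2) / -2 = -1
t = (-1 - (-3)*(-1)) / -4 = 1
s = (3 - (-1)*(1) - (-4)*(-1)) / -5 = 0

(0, 1, -1)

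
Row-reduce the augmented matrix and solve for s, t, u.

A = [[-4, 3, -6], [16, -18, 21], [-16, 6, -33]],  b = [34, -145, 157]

Forward elimination on [A|b]:
R2 <- R2 - (-4)*R1:  [  0  -6  -3  -9 ]
R3 <- R3 - (4)*R1:  [  0  -6  -9  21 ]
R3 <- R3 - (1)*R2:  [  0   0  -6  30 ]
Row echelon form:
[ -4   3  -6  |  34 ]
[  0  -6  -3  |  -9 ]
[  0   0  -6  |  30 ]
Back-substitution:
u = (30) / -6 = -5
t = (-9 - (-3)*(-5)) / -6 = 4
s = (34 - (3)*(4) - (-6)*(-5)) / -4 = 2

(2, 4, -5)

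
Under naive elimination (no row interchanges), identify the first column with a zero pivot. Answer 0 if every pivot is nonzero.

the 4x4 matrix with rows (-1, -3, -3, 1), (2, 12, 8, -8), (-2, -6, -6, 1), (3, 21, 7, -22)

first zero-pivot column = 3

Naive forward elimination:
R2 <- R2 - (-2)*R1:  [  0   6   2  -6 ]
R3 <- R3 - (2)*R1:  [  0   0   0  -1 ]
R4 <- R4 - (-3)*R1:  [   0   12   -2  -19 ]
R4 <- R4 - (2)*R2:  [  0   0  -6  -7 ]
Matrix at this point:
[ -1  -3  -3   1 ]
[  0   6   2  -6 ]
[  0   0   0  -1 ]
[  0   0  -6  -7 ]
Pivot entry (3,3) is zero but row 4 has -6 in column 3 -> naive elimination stops; a row interchange (e.g. R3 <-> R4) would be required here.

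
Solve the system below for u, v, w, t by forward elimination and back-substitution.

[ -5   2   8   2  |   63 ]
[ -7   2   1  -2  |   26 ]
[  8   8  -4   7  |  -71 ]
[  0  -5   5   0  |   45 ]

Forward elimination on [A|b]:
R2 <- R2 - (7/5)*R1:  [      0    -4/5   -51/5   -24/5  -311/5 ]
R3 <- R3 - (-8/5)*R1:  [     0   56/5   44/5   51/5  149/5 ]
R3 <- R3 - (-14)*R2:  [    0     0  -134   -57  -841 ]
R4 <- R4 - (25/4)*R2:  [      0       0   275/4      30  1735/4 ]
R4 <- R4 - (-275/536)*R3:  [        0         0         0   405/536  1215/536 ]
Row echelon form:
[ -5     2      8        2  |        63 ]
[  0  -4/5  -51/5    -24/5  |    -311/5 ]
[  0     0   -134      -57  |      -841 ]
[  0     0      0  405/536  |  1215/536 ]
Back-substitution:
t = (1215/536) / (405/536) = 3
w = (-841 - (-57)*(3)) / -134 = 5
v = (-311/5 - (-51/5)*(5) - (-24/5)*(3)) / (-4/5) = -4
u = (63 - (2)*(-4) - (8)*(5) - (2)*(3)) / -5 = -5

(-5, -4, 5, 3)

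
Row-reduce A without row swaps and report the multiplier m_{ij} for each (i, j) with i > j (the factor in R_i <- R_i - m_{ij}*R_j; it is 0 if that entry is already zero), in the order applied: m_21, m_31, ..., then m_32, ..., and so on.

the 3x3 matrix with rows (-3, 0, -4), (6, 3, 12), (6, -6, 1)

Forward elimination:
R2 <- R2 - (-2)*R1:  [ 0  3  4 ]
R3 <- R3 - (-2)*R1:  [  0  -6  -7 ]
R3 <- R3 - (-2)*R2:  [ 0  0  1 ]
Multipliers (in order of application): m_{21} = -2, m_{31} = -2, m_{32} = -2

multipliers: -2, -2, -2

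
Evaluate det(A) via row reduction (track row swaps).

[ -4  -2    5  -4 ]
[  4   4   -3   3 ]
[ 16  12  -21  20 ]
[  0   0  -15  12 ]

Forward elimination:
R2 <- R2 - (-1)*R1:  [  0   2   2  -1 ]
R3 <- R3 - (-4)*R1:  [  0   4  -1   4 ]
R3 <- R3 - (2)*R2:  [  0   0  -5   6 ]
R4 <- R4 - (3)*R3:  [  0   0   0  -6 ]
Upper-triangular form:
[ -4  -2   5  -4 ]
[  0   2   2  -1 ]
[  0   0  -5   6 ]
[  0   0   0  -6 ]
det(A) = (-1)^0 * (-4) * (2) * (-5) * (-6) = -240  (0 row swaps -> sign +1)

det(A) = -240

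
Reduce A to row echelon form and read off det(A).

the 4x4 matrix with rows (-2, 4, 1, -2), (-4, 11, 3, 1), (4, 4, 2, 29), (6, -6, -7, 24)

Forward elimination:
R2 <- R2 - (2)*R1:  [ 0  3  1  5 ]
R3 <- R3 - (-2)*R1:  [  0  12   4  25 ]
R4 <- R4 - (-3)*R1:  [  0   6  -4  18 ]
R3 <- R3 - (4)*R2:  [ 0  0  0  5 ]
R4 <- R4 - (2)*R2:  [  0   0  -6   8 ]
R3 <-> R4   (pivot in column 3 was zero)
[ -2  4   1  -2 ]
[  0  3   1   5 ]
[  0  0  -6   8 ]
[  0  0   0   5 ]
Upper-triangular form:
[ -2  4   1  -2 ]
[  0  3   1   5 ]
[  0  0  -6   8 ]
[  0  0   0   5 ]
det(A) = (-1)^1 * (-2) * (3) * (-6) * (5) = -180  (1 row swap -> sign -1)

det(A) = -180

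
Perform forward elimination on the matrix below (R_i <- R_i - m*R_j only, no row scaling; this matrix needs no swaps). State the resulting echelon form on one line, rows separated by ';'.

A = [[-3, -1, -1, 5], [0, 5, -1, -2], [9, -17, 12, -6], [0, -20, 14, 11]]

REF = [-3 -1 -1 5; 0 5 -1 -2; 0 0 5 1; 0 0 0 1]

Forward elimination:
R3 <- R3 - (-3)*R1:  [   0  -20    9    9 ]
R3 <- R3 - (-4)*R2:  [ 0  0  5  1 ]
R4 <- R4 - (-4)*R2:  [  0   0  10   3 ]
R4 <- R4 - (2)*R3:  [ 0  0  0  1 ]
Row echelon form:
[ -3  -1  -1   5 ]
[  0   5  -1  -2 ]
[  0   0   5   1 ]
[  0   0   0   1 ]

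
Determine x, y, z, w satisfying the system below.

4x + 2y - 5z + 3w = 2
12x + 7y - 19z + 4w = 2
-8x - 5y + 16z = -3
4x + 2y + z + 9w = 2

(-5, -1, -3, 3)

Forward elimination on [A|b]:
R2 <- R2 - (3)*R1:  [  0   1  -4  -5  -4 ]
R3 <- R3 - (-2)*R1:  [  0  -1   6   6   1 ]
R4 <- R4 - (1)*R1:  [ 0  0  6  6  0 ]
R3 <- R3 - (-1)*R2:  [  0   0   2   1  -3 ]
R4 <- R4 - (3)*R3:  [ 0  0  0  3  9 ]
Row echelon form:
[ 4  2  -5   3  |   2 ]
[ 0  1  -4  -5  |  -4 ]
[ 0  0   2   1  |  -3 ]
[ 0  0   0   3  |   9 ]
Back-substitution:
w = (9) / 3 = 3
z = (-3 - (1)*(3)) / 2 = -3
y = (-4 - (-4)*(-3) - (-5)*(3)) / 1 = -1
x = (2 - (2)*(-1) - (-5)*(-3) - (3)*(3)) / 4 = -5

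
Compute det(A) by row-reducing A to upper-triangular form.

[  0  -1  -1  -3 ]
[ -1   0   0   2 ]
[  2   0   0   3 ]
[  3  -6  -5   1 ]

Forward elimination:
R1 <-> R2   (pivot in column 1 was zero)
[ -1   0   0   2 ]
[  0  -1  -1  -3 ]
[  2   0   0   3 ]
[  3  -6  -5   1 ]
R3 <- R3 - (-2)*R1:  [ 0  0  0  7 ]
R4 <- R4 - (-3)*R1:  [  0  -6  -5   7 ]
R4 <- R4 - (6)*R2:  [  0   0   1  25 ]
R3 <-> R4   (pivot in column 3 was zero)
[ -1   0   0   2 ]
[  0  -1  -1  -3 ]
[  0   0   1  25 ]
[  0   0   0   7 ]
Upper-triangular form:
[ -1   0   0   2 ]
[  0  -1  -1  -3 ]
[  0   0   1  25 ]
[  0   0   0   7 ]
det(A) = (-1)^2 * (-1) * (-1) * (1) * (7) = 7  (2 row swaps -> sign +1)

det(A) = 7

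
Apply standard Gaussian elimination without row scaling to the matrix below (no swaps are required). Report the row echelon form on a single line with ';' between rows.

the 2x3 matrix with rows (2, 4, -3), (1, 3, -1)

REF = [2 4 -3; 0 1 1/2]

Forward elimination:
R2 <- R2 - (1/2)*R1:  [   0    1  1/2 ]
Row echelon form:
[ 2  4   -3 ]
[ 0  1  1/2 ]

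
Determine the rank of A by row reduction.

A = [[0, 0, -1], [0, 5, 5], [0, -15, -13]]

Row reduction:
R1 <-> R2   (pivot in column 2 was zero)
[ 0    5    5 ]
[ 0    0   -1 ]
[ 0  -15  -13 ]
R3 <- R3 - (-3)*R1:  [ 0  0  2 ]
R3 <- R3 - (-2)*R2:  [ 0  0  0 ]
Row echelon form:
[ 0  5   5 ]
[ 0  0  -1 ]
[ 0  0   0 ]
Nonzero rows / pivot columns: 2

rank(A) = 2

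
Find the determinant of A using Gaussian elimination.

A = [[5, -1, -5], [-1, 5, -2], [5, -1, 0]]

Forward elimination:
R2 <- R2 - (-1/5)*R1:  [    0  24/5    -3 ]
R3 <- R3 - (1)*R1:  [ 0  0  5 ]
Upper-triangular form:
[ 5    -1  -5 ]
[ 0  24/5  -3 ]
[ 0     0   5 ]
det(A) = (-1)^0 * (5) * (24/5) * (5) = 120  (0 row swaps -> sign +1)

det(A) = 120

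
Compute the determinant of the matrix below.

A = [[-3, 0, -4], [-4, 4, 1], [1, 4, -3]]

det(A) = 128

Forward elimination:
R2 <- R2 - (4/3)*R1:  [    0     4  19/3 ]
R3 <- R3 - (-1/3)*R1:  [     0      4  -13/3 ]
R3 <- R3 - (1)*R2:  [     0      0  -32/3 ]
Upper-triangular form:
[ -3  0     -4 ]
[  0  4   19/3 ]
[  0  0  -32/3 ]
det(A) = (-1)^0 * (-3) * (4) * (-32/3) = 128  (0 row swaps -> sign +1)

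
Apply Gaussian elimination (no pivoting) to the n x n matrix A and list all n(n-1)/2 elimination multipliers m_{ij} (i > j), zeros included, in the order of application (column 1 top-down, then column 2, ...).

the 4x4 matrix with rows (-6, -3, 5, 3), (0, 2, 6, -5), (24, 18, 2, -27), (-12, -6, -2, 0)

multipliers: 0, -4, 2, 3, 0, -3

Forward elimination:
R2: entry in column 1 is already 0 -> m_{21} = 0 (no row operation needed)
R3 <- R3 - (-4)*R1:  [   0    6   22  -15 ]
R4 <- R4 - (2)*R1:  [   0    0  -12   -6 ]
R3 <- R3 - (3)*R2:  [ 0  0  4  0 ]
R4: entry in column 2 is already 0 -> m_{42} = 0 (no row operation needed)
R4 <- R4 - (-3)*R3:  [  0   0   0  -6 ]
Multipliers (in order of application): m_{21} = 0, m_{31} = -4, m_{41} = 2, m_{32} = 3, m_{42} = 0, m_{43} = -3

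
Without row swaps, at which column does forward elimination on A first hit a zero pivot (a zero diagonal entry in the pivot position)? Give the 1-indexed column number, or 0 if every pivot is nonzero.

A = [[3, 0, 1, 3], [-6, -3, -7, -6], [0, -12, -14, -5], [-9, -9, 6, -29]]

first zero-pivot column = 4

Naive forward elimination:
R2 <- R2 - (-2)*R1:  [  0  -3  -5   0 ]
R4 <- R4 - (-3)*R1:  [   0   -9    9  -20 ]
R3 <- R3 - (4)*R2:  [  0   0   6  -5 ]
R4 <- R4 - (3)*R2:  [   0    0   24  -20 ]
R4 <- R4 - (4)*R3:  [ 0  0  0  0 ]
Matrix at this point:
[ 3   0   1   3 ]
[ 0  -3  -5   0 ]
[ 0   0   6  -5 ]
[ 0   0   0   0 ]
Pivot entry (4,4) in the last row is zero and there are no rows below to swap with -> zero pivot in column 4 (A is singular).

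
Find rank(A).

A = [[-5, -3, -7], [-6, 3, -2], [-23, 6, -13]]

rank(A) = 2

Row reduction:
R2 <- R2 - (6/5)*R1:  [    0  33/5  32/5 ]
R3 <- R3 - (23/5)*R1:  [    0  99/5  96/5 ]
R3 <- R3 - (3)*R2:  [ 0  0  0 ]
Row echelon form:
[ -5    -3    -7 ]
[  0  33/5  32/5 ]
[  0     0     0 ]
Nonzero rows / pivot columns: 2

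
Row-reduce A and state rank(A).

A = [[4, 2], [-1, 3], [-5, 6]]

Row reduction:
R2 <- R2 - (-1/4)*R1:  [   0  7/2 ]
R3 <- R3 - (-5/4)*R1:  [    0  17/2 ]
R3 <- R3 - (17/7)*R2:  [ 0  0 ]
Row echelon form:
[ 4    2 ]
[ 0  7/2 ]
[ 0    0 ]
Nonzero rows / pivot columns: 2

rank(A) = 2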